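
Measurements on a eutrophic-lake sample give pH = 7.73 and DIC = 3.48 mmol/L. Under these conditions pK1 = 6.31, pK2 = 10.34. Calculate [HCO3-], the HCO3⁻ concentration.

[HCO3⁻] = 3.34 mmol/L

α₁ = 1 / (1 + [H⁺]/K1 + K2/[H⁺]) = 1 / (1 + 10^-1.42 + 10^-2.61)
   = 1 / (1 + 0.038019 + 0.0024547) = 1/1.0405 = 0.9611
[HCO3⁻] = α₁ × DIC = 0.9611 × 3.48 = 3.34 mmol/L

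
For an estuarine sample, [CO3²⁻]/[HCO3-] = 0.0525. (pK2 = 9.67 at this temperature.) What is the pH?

pH = 8.39

From K2 = [H⁺][CO3²⁻]/[HCO3-]:  pH = pK2 + log₁₀([CO3²⁻]/[HCO3-])
log₁₀(0.0525) = -1.280
pH = 9.67 + (-1.280) = 8.39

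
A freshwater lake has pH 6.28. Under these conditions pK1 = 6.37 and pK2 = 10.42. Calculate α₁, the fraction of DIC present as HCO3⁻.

α₁ = 1 / (1 + [H⁺]/K1 + K2/[H⁺]) = 1 / (1 + 10^+0.09 + 10^-4.14)
   = 1 / (1 + 1.2303 + 7.2444×10^-5) = 1/2.2303 = 0.4484

α₁ = 0.448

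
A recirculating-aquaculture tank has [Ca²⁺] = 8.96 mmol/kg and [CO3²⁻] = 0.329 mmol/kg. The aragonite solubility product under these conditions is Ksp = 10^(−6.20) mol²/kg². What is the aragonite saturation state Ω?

Ω = 4.67

Ksp = 10^(−6.20) = 6.310×10^-7
Ω = [Ca²⁺][CO3²⁻]/Ksp = (8.96×10^-3)(0.329×10^-3) / 6.310×10^-7 = 4.67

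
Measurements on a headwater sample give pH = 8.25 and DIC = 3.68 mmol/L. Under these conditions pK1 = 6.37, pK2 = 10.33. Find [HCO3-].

[HCO3⁻] = 3.60 mmol/L

α₁ = 1 / (1 + [H⁺]/K1 + K2/[H⁺]) = 1 / (1 + 10^-1.88 + 10^-2.08)
   = 1 / (1 + 0.013183 + 0.0083176) = 1/1.0215 = 0.9790
[HCO3⁻] = α₁ × DIC = 0.9790 × 3.68 = 3.60 mmol/L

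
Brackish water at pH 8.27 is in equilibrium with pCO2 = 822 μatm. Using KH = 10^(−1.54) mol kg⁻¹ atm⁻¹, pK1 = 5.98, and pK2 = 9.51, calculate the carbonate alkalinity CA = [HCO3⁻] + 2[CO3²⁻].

CA = 5.15 mmol/kg

[CO2*] = KH · pCO2 = 10^(−1.54) × 822×10^-6 = 2.371×10^-5 mol/kg
α₀ = 1/(1 + K1/[H⁺] + K1K2/[H⁺]²) = 1/(1 + 10^+2.29 + 10^+1.05) = 0.004826
DIC = [CO2*]/α₀ = 2.371×10^-5 / 0.004826 = 4.912 mmol/kg
CA = (α₁ + 2α₂)·DIC = (0.9410 + 2×0.05415) × 4.912 = 5.15 mmol/kg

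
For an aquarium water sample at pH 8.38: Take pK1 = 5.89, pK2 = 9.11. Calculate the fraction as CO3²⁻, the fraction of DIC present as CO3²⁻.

α₂ = 1 / (1 + [H⁺]/K2 + [H⁺]²/(K1K2)) = 1 / (1 + 10^+0.73 + 10^-1.76)
   = 1 / (1 + 5.3703 + 0.017378) = 1/6.3877 = 0.1566

α₂ = 0.157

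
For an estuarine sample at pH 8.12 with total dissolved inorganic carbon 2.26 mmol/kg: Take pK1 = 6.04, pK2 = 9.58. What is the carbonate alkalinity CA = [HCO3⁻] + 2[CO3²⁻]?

CA = 2.32 mmol/kg

CA = [HCO3⁻] + 2[CO3²⁻] = (α₁ + 2α₂)·DIC
At pH 8.12: [H⁺]/K1 = 10^-2.08 = 0.0083176, K2/[H⁺] = 10^-1.46 = 0.034674
α₁ = 1/(1 + 0.0083176 + 0.034674) = 1/1.0430 = 0.9588; α₂ = α₁·K2/[H⁺] = 0.03324
α₁ + 2α₂ = 1.0253
CA = 1.0253 × 2.26 = 2.32 mmol/kg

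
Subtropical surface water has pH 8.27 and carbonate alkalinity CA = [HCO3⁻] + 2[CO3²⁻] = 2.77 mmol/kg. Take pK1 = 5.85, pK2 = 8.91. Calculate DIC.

CA = [HCO3⁻] + 2[CO3²⁻] = (α₁ + 2α₂)·DIC
At pH 8.27: [H⁺]/K1 = 10^-2.42 = 0.0038019, K2/[H⁺] = 10^-0.64 = 0.22909
α₁ = 1/(1 + 0.0038019 + 0.22909) = 1/1.2329 = 0.8111; α₂ = α₁·K2/[H⁺] = 0.1858
α₁ + 2α₂ = 1.1827
DIC = CA / (α₁ + 2α₂) = 2.77 / 1.1827 = 2.34 mmol/kg

DIC = 2.34 mmol/kg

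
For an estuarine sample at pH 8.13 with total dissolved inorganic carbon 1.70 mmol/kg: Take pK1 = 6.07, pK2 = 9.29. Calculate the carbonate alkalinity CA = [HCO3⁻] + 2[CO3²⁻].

CA = 1.80 mmol/kg

CA = [HCO3⁻] + 2[CO3²⁻] = (α₁ + 2α₂)·DIC
At pH 8.13: [H⁺]/K1 = 10^-2.06 = 0.0087096, K2/[H⁺] = 10^-1.16 = 0.069183
α₁ = 1/(1 + 0.0087096 + 0.069183) = 1/1.0779 = 0.9277; α₂ = α₁·K2/[H⁺] = 0.06418
α₁ + 2α₂ = 1.0561
CA = 1.0561 × 1.70 = 1.80 mmol/kg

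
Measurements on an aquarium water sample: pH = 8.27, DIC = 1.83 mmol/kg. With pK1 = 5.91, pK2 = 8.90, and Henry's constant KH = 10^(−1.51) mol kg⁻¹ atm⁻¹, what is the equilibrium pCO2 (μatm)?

α₀ = 1 / (1 + K1/[H⁺] + K1K2/[H⁺]²) = 1 / (1 + 10^+2.36 + 10^+1.73)
   = 1 / (1 + 229.09 + 53.703) = 1/283.79 = 0.003524
[CO2*] = α₀ × DIC = 0.003524 × 1.83 = 0.006448 mmol/kg = 6.448 μmol/kg
pCO2 = [CO2*]/KH = 6.448×10^-6 / 3.090×10^-2 = 209 μatm

pCO2 = 209 μatm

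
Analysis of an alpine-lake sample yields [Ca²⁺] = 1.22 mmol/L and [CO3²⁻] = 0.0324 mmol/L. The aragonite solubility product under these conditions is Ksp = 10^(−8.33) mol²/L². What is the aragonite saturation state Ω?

Ω = 8.45

Ksp = 10^(−8.33) = 4.677×10^-9
Ω = [Ca²⁺][CO3²⁻]/Ksp = (1.22×10^-3)(0.0324×10^-3) / 4.677×10^-9 = 8.45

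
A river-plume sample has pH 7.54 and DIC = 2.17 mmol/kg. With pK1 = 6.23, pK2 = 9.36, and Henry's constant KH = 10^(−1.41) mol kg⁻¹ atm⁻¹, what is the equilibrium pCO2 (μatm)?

pCO2 = 2570 μatm

α₀ = 1 / (1 + K1/[H⁺] + K1K2/[H⁺]²) = 1 / (1 + 10^+1.31 + 10^-0.51)
   = 1 / (1 + 20.417 + 0.30903) = 1/21.726 = 0.04603
[CO2*] = α₀ × DIC = 0.04603 × 2.17 = 0.09988 mmol/kg
pCO2 = [CO2*]/KH = 9.988×10^-5 / 3.890×10^-2 = 2570 μatm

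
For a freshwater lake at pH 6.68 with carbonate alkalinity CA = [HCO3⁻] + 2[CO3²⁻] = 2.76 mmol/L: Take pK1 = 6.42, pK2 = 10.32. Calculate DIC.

DIC = 4.28 mmol/L

CA = [HCO3⁻] + 2[CO3²⁻] = (α₁ + 2α₂)·DIC
At pH 6.68: [H⁺]/K1 = 10^-0.26 = 0.54954, K2/[H⁺] = 10^-3.64 = 0.00022909
α₁ = 1/(1 + 0.54954 + 0.00022909) = 1/1.5498 = 0.6453; α₂ = α₁·K2/[H⁺] = 0.0001478
α₁ + 2α₂ = 0.6456
DIC = CA / (α₁ + 2α₂) = 2.76 / 0.6456 = 4.28 mmol/L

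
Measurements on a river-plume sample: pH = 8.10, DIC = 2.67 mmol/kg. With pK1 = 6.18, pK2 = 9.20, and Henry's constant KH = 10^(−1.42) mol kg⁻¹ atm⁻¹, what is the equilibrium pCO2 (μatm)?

pCO2 = 774 μatm

α₀ = 1 / (1 + K1/[H⁺] + K1K2/[H⁺]²) = 1 / (1 + 10^+1.92 + 10^+0.82)
   = 1 / (1 + 83.176 + 6.6069) = 1/90.783 = 0.01102
[CO2*] = α₀ × DIC = 0.01102 × 2.67 = 0.02941 mmol/kg
pCO2 = [CO2*]/KH = 2.941×10^-5 / 3.802×10^-2 = 774 μatm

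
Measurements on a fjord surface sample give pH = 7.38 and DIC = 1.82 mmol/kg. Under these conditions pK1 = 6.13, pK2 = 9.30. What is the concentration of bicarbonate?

[HCO3⁻] = 1.70 mmol/kg

α₁ = 1 / (1 + [H⁺]/K1 + K2/[H⁺]) = 1 / (1 + 10^-1.25 + 10^-1.92)
   = 1 / (1 + 0.056234 + 0.012023) = 1/1.0683 = 0.9361
[HCO3⁻] = α₁ × DIC = 0.9361 × 1.82 = 1.70 mmol/kg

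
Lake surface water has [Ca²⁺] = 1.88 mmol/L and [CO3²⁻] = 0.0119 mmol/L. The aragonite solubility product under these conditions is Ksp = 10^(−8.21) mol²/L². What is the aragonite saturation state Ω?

Ksp = 10^(−8.21) = 6.166×10^-9
Ω = [Ca²⁺][CO3²⁻]/Ksp = (1.88×10^-3)(0.0119×10^-3) / 6.166×10^-9 = 3.63

Ω = 3.63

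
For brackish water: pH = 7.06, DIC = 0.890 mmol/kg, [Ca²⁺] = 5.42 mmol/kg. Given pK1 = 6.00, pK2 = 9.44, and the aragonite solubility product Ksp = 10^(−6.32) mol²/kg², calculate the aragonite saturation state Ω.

Ω = 0.0385

α₂ = 1 / (1 + [H⁺]/K2 + [H⁺]²/(K1K2)) = 1 / (1 + 10^+2.38 + 10^+1.32)
   = 1 / (1 + 239.88 + 20.893) = 1/261.78 = 0.003820
[CO3²⁻] = α₂ × DIC = 0.003820 × 0.890 = 0.003400 mmol/kg = 3.400 μmol/kg
Ksp = 10^(−6.32) = 4.786×10^-7
Ω = [Ca²⁺][CO3²⁻]/Ksp = (5.42×10^-3)(3.400×10^-6) / 4.786×10^-7 = 0.0385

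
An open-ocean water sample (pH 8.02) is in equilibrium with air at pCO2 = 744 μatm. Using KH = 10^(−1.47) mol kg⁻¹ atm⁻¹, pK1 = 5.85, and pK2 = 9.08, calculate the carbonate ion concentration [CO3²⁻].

[CO3²⁻] = 0.325 mmol/kg

[CO2*] = KH · pCO2 = 10^(−1.47) × 744×10^-6 = 2.521×10^-5 mol/kg
α₀ = 1/(1 + K1/[H⁺] + K1K2/[H⁺]²) = 1/(1 + 10^+2.17 + 10^+1.11) = 0.006181
DIC = [CO2*]/α₀ = 2.521×10^-5 / 0.006181 = 4.079 mmol/kg
[CO3²⁻] = α₂·DIC; α₂ = 0.07962, so [CO3²⁻] = 0.07962 × 4.079 = 0.325 mmol/kg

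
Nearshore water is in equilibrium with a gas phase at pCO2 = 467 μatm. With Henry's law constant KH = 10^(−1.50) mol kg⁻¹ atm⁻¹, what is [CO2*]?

[CO2*] = 14.8 μmol/kg

KH = 10^(−1.50) = 3.162×10^-2 mol kg⁻¹ atm⁻¹
[CO2*] = KH · pCO2 = 3.162×10^-2 × 467×10^-6 atm = 1.48×10^-5 mol/kg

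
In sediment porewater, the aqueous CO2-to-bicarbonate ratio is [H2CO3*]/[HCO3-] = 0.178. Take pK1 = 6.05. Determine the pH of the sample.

pH = 6.80

From K1 = [H⁺][HCO3-]/[H2CO3*]:  pH = pK1 − log₁₀([H2CO3*]/[HCO3-])
log₁₀(0.178) = -0.750
pH = 6.05 − (-0.750) = 6.80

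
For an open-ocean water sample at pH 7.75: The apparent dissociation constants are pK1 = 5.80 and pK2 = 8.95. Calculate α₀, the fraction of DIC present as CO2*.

α₀ = 0.0104

α₀ = 1 / (1 + K1/[H⁺] + K1K2/[H⁺]²) = 1 / (1 + 10^+1.95 + 10^+0.75)
   = 1 / (1 + 89.125 + 5.6234) = 1/95.749 = 0.01044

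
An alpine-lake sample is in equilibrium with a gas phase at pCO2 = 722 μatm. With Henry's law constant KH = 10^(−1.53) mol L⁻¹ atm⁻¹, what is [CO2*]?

KH = 10^(−1.53) = 2.951×10^-2 mol L⁻¹ atm⁻¹
[CO2*] = KH · pCO2 = 2.951×10^-2 × 722×10^-6 atm = 2.13×10^-5 mol/L

[CO2*] = 21.3 μmol/L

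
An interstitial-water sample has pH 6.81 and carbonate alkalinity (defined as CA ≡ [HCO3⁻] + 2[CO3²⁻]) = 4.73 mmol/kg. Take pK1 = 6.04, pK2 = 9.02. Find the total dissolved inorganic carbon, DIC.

CA = [HCO3⁻] + 2[CO3²⁻] = (α₁ + 2α₂)·DIC
At pH 6.81: [H⁺]/K1 = 10^-0.77 = 0.16982, K2/[H⁺] = 10^-2.21 = 0.0061660
α₁ = 1/(1 + 0.16982 + 0.0061660) = 1/1.1760 = 0.8503; α₂ = α₁·K2/[H⁺] = 0.005243
α₁ + 2α₂ = 0.8608
DIC = CA / (α₁ + 2α₂) = 4.73 / 0.8608 = 5.49 mmol/kg

DIC = 5.49 mmol/kg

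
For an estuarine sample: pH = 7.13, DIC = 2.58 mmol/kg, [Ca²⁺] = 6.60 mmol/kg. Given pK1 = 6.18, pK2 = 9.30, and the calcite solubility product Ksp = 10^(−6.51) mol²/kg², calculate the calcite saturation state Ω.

Ω = 0.333

α₂ = 1 / (1 + [H⁺]/K2 + [H⁺]²/(K1K2)) = 1 / (1 + 10^+2.17 + 10^+1.22)
   = 1 / (1 + 147.91 + 16.596) = 1/165.51 = 0.006042
[CO3²⁻] = α₂ × DIC = 0.006042 × 2.58 = 0.01559 mmol/kg = 15.59 μmol/kg
Ksp = 10^(−6.51) = 3.090×10^-7
Ω = [Ca²⁺][CO3²⁻]/Ksp = (6.60×10^-3)(1.559×10^-5) / 3.090×10^-7 = 0.333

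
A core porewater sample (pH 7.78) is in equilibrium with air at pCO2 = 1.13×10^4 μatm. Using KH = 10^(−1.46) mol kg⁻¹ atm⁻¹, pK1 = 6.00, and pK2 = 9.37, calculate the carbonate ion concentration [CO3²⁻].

[CO2*] = KH · pCO2 = 10^(−1.46) × 1.13×10^4×10^-6 = 3.918×10^-4 mol/kg
α₀ = 1/(1 + K1/[H⁺] + K1K2/[H⁺]²) = 1/(1 + 10^+1.78 + 10^+0.19) = 0.01592
DIC = [CO2*]/α₀ = 3.918×10^-4 / 0.01592 = 24.61 mmol/kg
[CO3²⁻] = α₂·DIC; α₂ = 0.02466, so [CO3²⁻] = 0.02466 × 24.61 = 0.607 mmol/kg

[CO3²⁻] = 0.607 mmol/kg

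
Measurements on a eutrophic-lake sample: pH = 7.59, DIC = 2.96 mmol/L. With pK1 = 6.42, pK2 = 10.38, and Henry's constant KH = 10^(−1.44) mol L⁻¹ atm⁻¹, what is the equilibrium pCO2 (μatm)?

α₀ = 1 / (1 + K1/[H⁺] + K1K2/[H⁺]²) = 1 / (1 + 10^+1.17 + 10^-1.62)
   = 1 / (1 + 14.791 + 0.023988) = 1/15.815 = 0.06323
[CO2*] = α₀ × DIC = 0.06323 × 2.96 = 0.1872 mmol/L
pCO2 = [CO2*]/KH = 1.872×10^-4 / 3.631×10^-2 = 5150 μatm

pCO2 = 5150 μatm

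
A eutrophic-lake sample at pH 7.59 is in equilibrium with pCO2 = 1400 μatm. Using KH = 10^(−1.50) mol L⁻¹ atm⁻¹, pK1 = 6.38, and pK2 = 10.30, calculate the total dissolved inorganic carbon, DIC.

[CO2*] = KH · pCO2 = 10^(−1.50) × 1400×10^-6 = 4.427×10^-5 mol/L
α₀ = 1/(1 + K1/[H⁺] + K1K2/[H⁺]²) = 1/(1 + 10^+1.21 + 10^-1.50) = 0.05797
DIC = [CO2*]/α₀ = 4.427×10^-5 / 0.05797 = 0.764 mmol/L

DIC = 0.764 mmol/L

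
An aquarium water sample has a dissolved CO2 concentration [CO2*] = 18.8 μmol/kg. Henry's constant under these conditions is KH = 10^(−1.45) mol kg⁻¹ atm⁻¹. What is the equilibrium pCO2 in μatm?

KH = 10^(−1.45) = 3.548×10^-2 mol kg⁻¹ atm⁻¹
pCO2 = [CO2*]/KH = 18.8×10^-6 / 3.548×10^-2 = 5.30×10^-4 atm = 530 μatm

pCO2 = 530 μatm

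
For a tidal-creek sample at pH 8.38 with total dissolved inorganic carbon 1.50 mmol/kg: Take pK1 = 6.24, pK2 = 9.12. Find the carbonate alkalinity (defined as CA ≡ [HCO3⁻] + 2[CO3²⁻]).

CA = [HCO3⁻] + 2[CO3²⁻] = (α₁ + 2α₂)·DIC
At pH 8.38: [H⁺]/K1 = 10^-2.14 = 0.0072444, K2/[H⁺] = 10^-0.74 = 0.18197
α₁ = 1/(1 + 0.0072444 + 0.18197) = 1/1.1892 = 0.8409; α₂ = α₁·K2/[H⁺] = 0.1530
α₁ + 2α₂ = 1.1469
CA = 1.1469 × 1.50 = 1.72 mmol/kg

CA = 1.72 mmol/kg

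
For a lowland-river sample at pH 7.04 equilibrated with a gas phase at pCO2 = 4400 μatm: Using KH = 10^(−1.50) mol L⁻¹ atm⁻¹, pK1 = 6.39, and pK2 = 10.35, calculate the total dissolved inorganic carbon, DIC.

DIC = 0.761 mmol/L

[CO2*] = KH · pCO2 = 10^(−1.50) × 4400×10^-6 = 1.391×10^-4 mol/L
α₀ = 1/(1 + K1/[H⁺] + K1K2/[H⁺]²) = 1/(1 + 10^+0.65 + 10^-2.66) = 0.1828
DIC = [CO2*]/α₀ = 1.391×10^-4 / 0.1828 = 0.761 mmol/L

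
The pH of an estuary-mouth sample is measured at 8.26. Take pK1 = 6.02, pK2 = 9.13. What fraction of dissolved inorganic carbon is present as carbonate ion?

α₂ = 0.118

α₂ = 1 / (1 + [H⁺]/K2 + [H⁺]²/(K1K2)) = 1 / (1 + 10^+0.87 + 10^-1.37)
   = 1 / (1 + 7.4131 + 0.042658) = 1/8.4558 = 0.1183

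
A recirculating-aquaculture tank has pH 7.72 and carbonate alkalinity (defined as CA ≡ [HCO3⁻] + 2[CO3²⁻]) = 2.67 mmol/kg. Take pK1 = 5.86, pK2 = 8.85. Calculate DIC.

CA = [HCO3⁻] + 2[CO3²⁻] = (α₁ + 2α₂)·DIC
At pH 7.72: [H⁺]/K1 = 10^-1.86 = 0.013804, K2/[H⁺] = 10^-1.13 = 0.074131
α₁ = 1/(1 + 0.013804 + 0.074131) = 1/1.0879 = 0.9192; α₂ = α₁·K2/[H⁺] = 0.06814
α₁ + 2α₂ = 1.0555
DIC = CA / (α₁ + 2α₂) = 2.67 / 1.0555 = 2.53 mmol/kg

DIC = 2.53 mmol/kg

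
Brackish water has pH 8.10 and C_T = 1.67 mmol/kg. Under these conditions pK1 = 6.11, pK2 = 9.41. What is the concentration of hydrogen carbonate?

[HCO3⁻] = 1.58 mmol/kg

α₁ = 1 / (1 + [H⁺]/K1 + K2/[H⁺]) = 1 / (1 + 10^-1.99 + 10^-1.31)
   = 1 / (1 + 0.010233 + 0.048978) = 1/1.0592 = 0.9441
[HCO3⁻] = α₁ × DIC = 0.9441 × 1.67 = 1.58 mmol/kg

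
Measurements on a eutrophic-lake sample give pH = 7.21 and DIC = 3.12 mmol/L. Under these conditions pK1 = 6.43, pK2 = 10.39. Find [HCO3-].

α₁ = 1 / (1 + [H⁺]/K1 + K2/[H⁺]) = 1 / (1 + 10^-0.78 + 10^-3.18)
   = 1 / (1 + 0.16596 + 0.00066069) = 1/1.1666 = 0.8572
[HCO3⁻] = α₁ × DIC = 0.8572 × 3.12 = 2.67 mmol/L

[HCO3⁻] = 2.67 mmol/L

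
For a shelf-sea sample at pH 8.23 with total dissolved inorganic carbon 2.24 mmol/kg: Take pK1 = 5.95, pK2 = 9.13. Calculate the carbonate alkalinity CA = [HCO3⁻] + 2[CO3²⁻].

CA = 2.48 mmol/kg

CA = [HCO3⁻] + 2[CO3²⁻] = (α₁ + 2α₂)·DIC
At pH 8.23: [H⁺]/K1 = 10^-2.28 = 0.0052481, K2/[H⁺] = 10^-0.90 = 0.12589
α₁ = 1/(1 + 0.0052481 + 0.12589) = 1/1.1311 = 0.8841; α₂ = α₁·K2/[H⁺] = 0.1113
α₁ + 2α₂ = 1.1067
CA = 1.1067 × 2.24 = 2.48 mmol/kg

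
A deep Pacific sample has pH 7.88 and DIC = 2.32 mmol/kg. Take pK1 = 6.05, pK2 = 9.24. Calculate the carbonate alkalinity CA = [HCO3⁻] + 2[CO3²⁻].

CA = [HCO3⁻] + 2[CO3²⁻] = (α₁ + 2α₂)·DIC
At pH 7.88: [H⁺]/K1 = 10^-1.83 = 0.014791, K2/[H⁺] = 10^-1.36 = 0.043652
α₁ = 1/(1 + 0.014791 + 0.043652) = 1/1.0584 = 0.9448; α₂ = α₁·K2/[H⁺] = 0.04124
α₁ + 2α₂ = 1.0273
CA = 1.0273 × 2.32 = 2.38 mmol/kg

CA = 2.38 mmol/kg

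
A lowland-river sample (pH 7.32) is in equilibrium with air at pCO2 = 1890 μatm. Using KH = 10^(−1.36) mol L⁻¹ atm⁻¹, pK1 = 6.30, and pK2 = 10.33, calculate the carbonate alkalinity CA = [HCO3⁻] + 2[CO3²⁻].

CA = 0.866 mmol/L

[CO2*] = KH · pCO2 = 10^(−1.36) × 1890×10^-6 = 8.250×10^-5 mol/L
α₀ = 1/(1 + K1/[H⁺] + K1K2/[H⁺]²) = 1/(1 + 10^+1.02 + 10^-1.99) = 0.08710
DIC = [CO2*]/α₀ = 8.250×10^-5 / 0.08710 = 0.9472 mmol/L
CA = (α₁ + 2α₂)·DIC = (0.9120 + 2×0.0008913) × 0.9472 = 0.866 mmol/L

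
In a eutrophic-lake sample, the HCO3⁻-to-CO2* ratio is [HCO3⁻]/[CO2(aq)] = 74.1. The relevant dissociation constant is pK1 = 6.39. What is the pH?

From K1 = [H⁺][HCO3⁻]/[CO2(aq)]:  pH = pK1 + log₁₀([HCO3⁻]/[CO2(aq)])
log₁₀(74.1) = +1.870
pH = 6.39 + (+1.870) = 8.26

pH = 8.26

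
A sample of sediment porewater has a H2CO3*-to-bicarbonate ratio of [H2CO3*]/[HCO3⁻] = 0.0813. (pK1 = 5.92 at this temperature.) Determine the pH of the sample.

From K1 = [H⁺][HCO3⁻]/[H2CO3*]:  pH = pK1 − log₁₀([H2CO3*]/[HCO3⁻])
log₁₀(0.0813) = -1.090
pH = 5.92 − (-1.090) = 7.01

pH = 7.01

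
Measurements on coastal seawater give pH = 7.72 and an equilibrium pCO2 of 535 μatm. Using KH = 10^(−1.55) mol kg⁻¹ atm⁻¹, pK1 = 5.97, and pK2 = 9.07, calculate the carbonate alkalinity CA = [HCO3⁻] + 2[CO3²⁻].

CA = 0.924 mmol/kg

[CO2*] = KH · pCO2 = 10^(−1.55) × 535×10^-6 = 1.508×10^-5 mol/kg
α₀ = 1/(1 + K1/[H⁺] + K1K2/[H⁺]²) = 1/(1 + 10^+1.75 + 10^+0.40) = 0.01674
DIC = [CO2*]/α₀ = 1.508×10^-5 / 0.01674 = 0.9009 mmol/kg
CA = (α₁ + 2α₂)·DIC = (0.9412 + 2×0.04204) × 0.9009 = 0.924 mmol/kg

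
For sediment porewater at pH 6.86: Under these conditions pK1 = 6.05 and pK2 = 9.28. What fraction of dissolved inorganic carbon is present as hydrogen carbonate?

α₁ = 0.863

α₁ = 1 / (1 + [H⁺]/K1 + K2/[H⁺]) = 1 / (1 + 10^-0.81 + 10^-2.42)
   = 1 / (1 + 0.15488 + 0.0038019) = 1/1.1587 = 0.8630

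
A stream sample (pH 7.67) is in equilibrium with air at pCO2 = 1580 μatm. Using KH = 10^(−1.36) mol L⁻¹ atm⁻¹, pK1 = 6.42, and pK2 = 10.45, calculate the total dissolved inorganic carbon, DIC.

DIC = 1.30 mmol/L

[CO2*] = KH · pCO2 = 10^(−1.36) × 1580×10^-6 = 6.897×10^-5 mol/L
α₀ = 1/(1 + K1/[H⁺] + K1K2/[H⁺]²) = 1/(1 + 10^+1.25 + 10^-1.53) = 0.05316
DIC = [CO2*]/α₀ = 6.897×10^-5 / 0.05316 = 1.30 mmol/L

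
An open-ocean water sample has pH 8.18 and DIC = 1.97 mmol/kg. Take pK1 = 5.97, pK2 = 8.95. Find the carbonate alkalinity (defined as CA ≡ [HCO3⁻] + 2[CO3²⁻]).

CA = 2.24 mmol/kg

CA = [HCO3⁻] + 2[CO3²⁻] = (α₁ + 2α₂)·DIC
At pH 8.18: [H⁺]/K1 = 10^-2.21 = 0.0061660, K2/[H⁺] = 10^-0.77 = 0.16982
α₁ = 1/(1 + 0.0061660 + 0.16982) = 1/1.1760 = 0.8503; α₂ = α₁·K2/[H⁺] = 0.1444
α₁ + 2α₂ = 1.1392
CA = 1.1392 × 1.97 = 2.24 mmol/kg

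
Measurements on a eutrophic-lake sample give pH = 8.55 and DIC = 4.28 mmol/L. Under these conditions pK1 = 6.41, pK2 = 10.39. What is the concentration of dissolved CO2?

[CO2*] = 0.0303 mmol/L

α₀ = 1 / (1 + K1/[H⁺] + K1K2/[H⁺]²) = 1 / (1 + 10^+2.14 + 10^+0.30)
   = 1 / (1 + 138.04 + 1.9953) = 1/141.03 = 0.007091
[CO2*] = α₀ × DIC = 0.007091 × 4.28 = 0.0303 mmol/L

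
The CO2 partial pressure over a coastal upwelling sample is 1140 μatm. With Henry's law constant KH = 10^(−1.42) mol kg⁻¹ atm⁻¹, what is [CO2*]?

[CO2*] = 43.3 μmol/kg

KH = 10^(−1.42) = 3.802×10^-2 mol kg⁻¹ atm⁻¹
[CO2*] = KH · pCO2 = 3.802×10^-2 × 1140×10^-6 atm = 4.33×10^-5 mol/kg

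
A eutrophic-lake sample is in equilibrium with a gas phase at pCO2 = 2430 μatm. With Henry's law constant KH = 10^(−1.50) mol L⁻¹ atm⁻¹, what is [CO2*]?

[CO2*] = 76.8 μmol/L

KH = 10^(−1.50) = 3.162×10^-2 mol L⁻¹ atm⁻¹
[CO2*] = KH · pCO2 = 3.162×10^-2 × 2430×10^-6 atm = 7.68×10^-5 mol/L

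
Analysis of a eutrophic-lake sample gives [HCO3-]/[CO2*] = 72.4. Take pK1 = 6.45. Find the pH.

pH = 8.31

From K1 = [H⁺][HCO3-]/[CO2*]:  pH = pK1 + log₁₀([HCO3-]/[CO2*])
log₁₀(72.4) = +1.860
pH = 6.45 + (+1.860) = 8.31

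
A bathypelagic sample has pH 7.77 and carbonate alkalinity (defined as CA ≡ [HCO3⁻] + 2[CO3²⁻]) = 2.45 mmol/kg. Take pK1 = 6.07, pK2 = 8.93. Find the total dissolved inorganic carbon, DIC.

DIC = 2.34 mmol/kg

CA = [HCO3⁻] + 2[CO3²⁻] = (α₁ + 2α₂)·DIC
At pH 7.77: [H⁺]/K1 = 10^-1.70 = 0.019953, K2/[H⁺] = 10^-1.16 = 0.069183
α₁ = 1/(1 + 0.019953 + 0.069183) = 1/1.0891 = 0.9182; α₂ = α₁·K2/[H⁺] = 0.06352
α₁ + 2α₂ = 1.0452
DIC = CA / (α₁ + 2α₂) = 2.45 / 1.0452 = 2.34 mmol/kg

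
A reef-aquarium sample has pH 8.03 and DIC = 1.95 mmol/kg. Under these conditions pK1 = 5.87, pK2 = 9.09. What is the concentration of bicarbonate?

α₁ = 1 / (1 + [H⁺]/K1 + K2/[H⁺]) = 1 / (1 + 10^-2.16 + 10^-1.06)
   = 1 / (1 + 0.0069183 + 0.087096) = 1/1.0940 = 0.9141
[HCO3⁻] = α₁ × DIC = 0.9141 × 1.95 = 1.78 mmol/kg

[HCO3⁻] = 1.78 mmol/kg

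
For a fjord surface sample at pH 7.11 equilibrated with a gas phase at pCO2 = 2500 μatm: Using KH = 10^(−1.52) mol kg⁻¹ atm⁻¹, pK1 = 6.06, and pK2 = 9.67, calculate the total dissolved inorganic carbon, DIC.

[CO2*] = KH · pCO2 = 10^(−1.52) × 2500×10^-6 = 7.550×10^-5 mol/kg
α₀ = 1/(1 + K1/[H⁺] + K1K2/[H⁺]²) = 1/(1 + 10^+1.05 + 10^-1.51) = 0.08163
DIC = [CO2*]/α₀ = 7.550×10^-5 / 0.08163 = 0.925 mmol/kg

DIC = 0.925 mmol/kg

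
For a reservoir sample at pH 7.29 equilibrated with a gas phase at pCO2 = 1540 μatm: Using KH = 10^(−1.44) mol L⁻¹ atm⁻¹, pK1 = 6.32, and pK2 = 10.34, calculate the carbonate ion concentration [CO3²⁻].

[CO3²⁻] = 0.465 μmol/L

[CO2*] = KH · pCO2 = 10^(−1.44) × 1540×10^-6 = 5.591×10^-5 mol/L
α₀ = 1/(1 + K1/[H⁺] + K1K2/[H⁺]²) = 1/(1 + 10^+0.97 + 10^-2.08) = 0.09670
DIC = [CO2*]/α₀ = 5.591×10^-5 / 0.09670 = 0.5782 mmol/L
[CO3²⁻] = α₂·DIC; α₂ = 0.0008043, so [CO3²⁻] = 0.0008043 × 0.5782 = 0.000465 mmol/L = 0.465 μmol/L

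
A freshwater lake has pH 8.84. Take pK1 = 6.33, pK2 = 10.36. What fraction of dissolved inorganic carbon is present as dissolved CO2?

α₀ = 1 / (1 + K1/[H⁺] + K1K2/[H⁺]²) = 1 / (1 + 10^+2.51 + 10^+0.99)
   = 1 / (1 + 323.59 + 9.7724) = 1/334.37 = 0.002991

α₀ = 0.00299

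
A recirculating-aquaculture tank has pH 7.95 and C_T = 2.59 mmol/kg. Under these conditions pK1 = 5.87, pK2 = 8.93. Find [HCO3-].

[HCO3⁻] = 2.33 mmol/kg

α₁ = 1 / (1 + [H⁺]/K1 + K2/[H⁺]) = 1 / (1 + 10^-2.08 + 10^-0.98)
   = 1 / (1 + 0.0083176 + 0.10471) = 1/1.1130 = 0.8984
[HCO3⁻] = α₁ × DIC = 0.8984 × 2.59 = 2.33 mmol/kg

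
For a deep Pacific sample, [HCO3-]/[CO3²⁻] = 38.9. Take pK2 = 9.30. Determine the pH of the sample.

From K2 = [H⁺][CO3²⁻]/[HCO3-]:  pH = pK2 − log₁₀([HCO3-]/[CO3²⁻])
log₁₀(38.9) = +1.590
pH = 9.30 − (+1.590) = 7.71

pH = 7.71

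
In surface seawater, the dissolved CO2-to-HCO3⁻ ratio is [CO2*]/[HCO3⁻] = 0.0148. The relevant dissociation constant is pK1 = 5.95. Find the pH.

pH = 7.78

From K1 = [H⁺][HCO3⁻]/[CO2*]:  pH = pK1 − log₁₀([CO2*]/[HCO3⁻])
log₁₀(0.0148) = -1.830
pH = 5.95 − (-1.830) = 7.78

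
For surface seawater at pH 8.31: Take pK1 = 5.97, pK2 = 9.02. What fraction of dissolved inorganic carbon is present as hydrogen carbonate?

α₁ = 0.834

α₁ = 1 / (1 + [H⁺]/K1 + K2/[H⁺]) = 1 / (1 + 10^-2.34 + 10^-0.71)
   = 1 / (1 + 0.0045709 + 0.19498) = 1/1.1996 = 0.8336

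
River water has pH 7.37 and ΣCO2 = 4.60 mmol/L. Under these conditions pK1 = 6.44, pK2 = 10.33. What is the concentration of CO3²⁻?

α₂ = 1 / (1 + [H⁺]/K2 + [H⁺]²/(K1K2)) = 1 / (1 + 10^+2.96 + 10^+2.03)
   = 1 / (1 + 912.01 + 107.15) = 1/1020.2 = 0.0009802
[CO3²⁻] = α₂ × DIC = 0.0009802 × 4.60 = 0.00451 mmol/L = 4.51 μmol/L

[CO3²⁻] = 4.51 μmol/L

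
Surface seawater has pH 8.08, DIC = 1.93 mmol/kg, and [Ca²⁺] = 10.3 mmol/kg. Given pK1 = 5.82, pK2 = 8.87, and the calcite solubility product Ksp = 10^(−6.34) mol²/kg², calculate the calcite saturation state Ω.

α₂ = 1 / (1 + [H⁺]/K2 + [H⁺]²/(K1K2)) = 1 / (1 + 10^+0.79 + 10^-1.47)
   = 1 / (1 + 6.1660 + 0.033884) = 1/7.1998 = 0.1389
[CO3²⁻] = α₂ × DIC = 0.1389 × 1.93 = 0.2681 mmol/kg
Ksp = 10^(−6.34) = 4.571×10^-7
Ω = [Ca²⁺][CO3²⁻]/Ksp = (10.3×10^-3)(2.681×10^-4) / 4.571×10^-7 = 6.04

Ω = 6.04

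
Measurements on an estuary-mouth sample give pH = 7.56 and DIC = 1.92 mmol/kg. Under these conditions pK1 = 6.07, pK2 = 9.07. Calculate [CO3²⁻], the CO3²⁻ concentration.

α₂ = 1 / (1 + [H⁺]/K2 + [H⁺]²/(K1K2)) = 1 / (1 + 10^+1.51 + 10^+0.02)
   = 1 / (1 + 32.359 + 1.0471) = 1/34.406 = 0.02906
[CO3²⁻] = α₂ × DIC = 0.02906 × 1.92 = 0.0558 mmol/kg

[CO3²⁻] = 0.0558 mmol/kg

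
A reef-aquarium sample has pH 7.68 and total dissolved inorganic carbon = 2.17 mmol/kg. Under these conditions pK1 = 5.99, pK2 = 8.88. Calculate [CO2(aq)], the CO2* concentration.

[CO2*] = 0.0409 mmol/kg

α₀ = 1 / (1 + K1/[H⁺] + K1K2/[H⁺]²) = 1 / (1 + 10^+1.69 + 10^+0.49)
   = 1 / (1 + 48.978 + 3.0903) = 1/53.068 = 0.01884
[CO2*] = α₀ × DIC = 0.01884 × 2.17 = 0.0409 mmol/kg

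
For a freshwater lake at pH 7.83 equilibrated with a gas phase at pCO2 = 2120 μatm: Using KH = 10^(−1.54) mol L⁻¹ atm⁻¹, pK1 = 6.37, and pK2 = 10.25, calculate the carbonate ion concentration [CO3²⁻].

[CO2*] = KH · pCO2 = 10^(−1.54) × 2120×10^-6 = 6.114×10^-5 mol/L
α₀ = 1/(1 + K1/[H⁺] + K1K2/[H⁺]²) = 1/(1 + 10^+1.46 + 10^-0.96) = 0.03339
DIC = [CO2*]/α₀ = 6.114×10^-5 / 0.03339 = 1.831 mmol/L
[CO3²⁻] = α₂·DIC; α₂ = 0.003661, so [CO3²⁻] = 0.003661 × 1.831 = 0.00670 mmol/L = 6.70 μmol/L

[CO3²⁻] = 6.70 μmol/L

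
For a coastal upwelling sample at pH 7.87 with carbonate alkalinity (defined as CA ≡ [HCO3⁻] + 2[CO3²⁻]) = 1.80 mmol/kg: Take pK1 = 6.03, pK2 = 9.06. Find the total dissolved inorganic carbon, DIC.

CA = [HCO3⁻] + 2[CO3²⁻] = (α₁ + 2α₂)·DIC
At pH 7.87: [H⁺]/K1 = 10^-1.84 = 0.014454, K2/[H⁺] = 10^-1.19 = 0.064565
α₁ = 1/(1 + 0.014454 + 0.064565) = 1/1.0790 = 0.9268; α₂ = α₁·K2/[H⁺] = 0.05984
α₁ + 2α₂ = 1.0464
DIC = CA / (α₁ + 2α₂) = 1.80 / 1.0464 = 1.72 mmol/kg

DIC = 1.72 mmol/kg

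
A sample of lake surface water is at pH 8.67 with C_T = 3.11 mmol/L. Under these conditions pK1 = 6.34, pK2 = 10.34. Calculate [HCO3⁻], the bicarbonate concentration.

α₁ = 1 / (1 + [H⁺]/K1 + K2/[H⁺]) = 1 / (1 + 10^-2.33 + 10^-1.67)
   = 1 / (1 + 0.0046774 + 0.021380) = 1/1.0261 = 0.9746
[HCO3⁻] = α₁ × DIC = 0.9746 × 3.11 = 3.03 mmol/L

[HCO3⁻] = 3.03 mmol/L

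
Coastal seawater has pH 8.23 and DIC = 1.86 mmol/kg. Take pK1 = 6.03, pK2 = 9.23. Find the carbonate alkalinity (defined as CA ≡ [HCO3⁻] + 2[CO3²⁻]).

CA = 2.02 mmol/kg

CA = [HCO3⁻] + 2[CO3²⁻] = (α₁ + 2α₂)·DIC
At pH 8.23: [H⁺]/K1 = 10^-2.20 = 0.0063096, K2/[H⁺] = 10^-1.00 = 0.10000
α₁ = 1/(1 + 0.0063096 + 0.10000) = 1/1.1063 = 0.9039; α₂ = α₁·K2/[H⁺] = 0.09039
α₁ + 2α₂ = 1.0847
CA = 1.0847 × 1.86 = 2.02 mmol/kg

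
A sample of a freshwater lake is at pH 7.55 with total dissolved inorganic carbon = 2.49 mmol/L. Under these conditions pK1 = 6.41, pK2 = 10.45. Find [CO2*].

[CO2*] = 0.168 mmol/L

α₀ = 1 / (1 + K1/[H⁺] + K1K2/[H⁺]²) = 1 / (1 + 10^+1.14 + 10^-1.76)
   = 1 / (1 + 13.804 + 0.017378) = 1/14.821 = 0.06747
[CO2*] = α₀ × DIC = 0.06747 × 2.49 = 0.168 mmol/L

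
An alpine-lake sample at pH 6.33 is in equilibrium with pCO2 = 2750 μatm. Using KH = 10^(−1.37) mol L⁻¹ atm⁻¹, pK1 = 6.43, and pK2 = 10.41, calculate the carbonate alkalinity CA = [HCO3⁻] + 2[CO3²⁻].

CA = 0.0932 mmol/L

[CO2*] = KH · pCO2 = 10^(−1.37) × 2750×10^-6 = 1.173×10^-4 mol/L
α₀ = 1/(1 + K1/[H⁺] + K1K2/[H⁺]²) = 1/(1 + 10^-0.10 + 10^-4.18) = 0.5573
DIC = [CO2*]/α₀ = 1.173×10^-4 / 0.5573 = 0.2105 mmol/L
CA = (α₁ + 2α₂)·DIC = (0.4427 + 2×3.682×10^-5) × 0.2105 = 0.0932 mmol/L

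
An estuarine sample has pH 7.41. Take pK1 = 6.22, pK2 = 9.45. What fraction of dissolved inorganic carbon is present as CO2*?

α₀ = 1 / (1 + K1/[H⁺] + K1K2/[H⁺]²) = 1 / (1 + 10^+1.19 + 10^-0.85)
   = 1 / (1 + 15.488 + 0.14125) = 1/16.629 = 0.06013

α₀ = 0.0601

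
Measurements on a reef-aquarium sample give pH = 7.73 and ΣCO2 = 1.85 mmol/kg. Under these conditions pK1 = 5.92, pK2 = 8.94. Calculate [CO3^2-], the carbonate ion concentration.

α₂ = 1 / (1 + [H⁺]/K2 + [H⁺]²/(K1K2)) = 1 / (1 + 10^+1.21 + 10^-0.60)
   = 1 / (1 + 16.218 + 0.25119) = 1/17.469 = 0.05724
[CO3²⁻] = α₂ × DIC = 0.05724 × 1.85 = 0.106 mmol/kg

[CO3²⁻] = 0.106 mmol/kg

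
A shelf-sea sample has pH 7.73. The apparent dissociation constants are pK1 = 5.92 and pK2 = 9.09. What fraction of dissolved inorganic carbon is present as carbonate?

α₂ = 1 / (1 + [H⁺]/K2 + [H⁺]²/(K1K2)) = 1 / (1 + 10^+1.36 + 10^-0.45)
   = 1 / (1 + 22.909 + 0.35481) = 1/24.263 = 0.04121

α₂ = 0.0412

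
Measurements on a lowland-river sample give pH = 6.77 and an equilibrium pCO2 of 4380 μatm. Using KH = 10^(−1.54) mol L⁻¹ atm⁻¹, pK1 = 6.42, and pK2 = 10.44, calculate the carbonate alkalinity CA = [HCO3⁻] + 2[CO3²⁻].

CA = 0.283 mmol/L

[CO2*] = KH · pCO2 = 10^(−1.54) × 4380×10^-6 = 1.263×10^-4 mol/L
α₀ = 1/(1 + K1/[H⁺] + K1K2/[H⁺]²) = 1/(1 + 10^+0.35 + 10^-3.32) = 0.3087
DIC = [CO2*]/α₀ = 1.263×10^-4 / 0.3087 = 0.4092 mmol/L
CA = (α₁ + 2α₂)·DIC = (0.6911 + 2×0.0001478) × 0.4092 = 0.283 mmol/L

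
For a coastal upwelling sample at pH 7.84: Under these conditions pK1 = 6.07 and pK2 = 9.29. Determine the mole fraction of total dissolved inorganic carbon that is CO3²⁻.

α₂ = 0.0337

α₂ = 1 / (1 + [H⁺]/K2 + [H⁺]²/(K1K2)) = 1 / (1 + 10^+1.45 + 10^-0.32)
   = 1 / (1 + 28.184 + 0.47863) = 1/29.662 = 0.03371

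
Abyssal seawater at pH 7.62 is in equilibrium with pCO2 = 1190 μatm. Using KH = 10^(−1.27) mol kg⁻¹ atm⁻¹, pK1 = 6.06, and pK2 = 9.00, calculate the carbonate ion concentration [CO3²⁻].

[CO3²⁻] = 0.0967 mmol/kg

[CO2*] = KH · pCO2 = 10^(−1.27) × 1190×10^-6 = 6.391×10^-5 mol/kg
α₀ = 1/(1 + K1/[H⁺] + K1K2/[H⁺]²) = 1/(1 + 10^+1.56 + 10^+0.18) = 0.02576
DIC = [CO2*]/α₀ = 6.391×10^-5 / 0.02576 = 2.481 mmol/kg
[CO3²⁻] = α₂·DIC; α₂ = 0.03899, so [CO3²⁻] = 0.03899 × 2.481 = 0.0967 mmol/kg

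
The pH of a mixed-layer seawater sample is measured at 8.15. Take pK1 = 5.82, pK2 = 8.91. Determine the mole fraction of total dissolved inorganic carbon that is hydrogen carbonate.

α₁ = 0.849

α₁ = 1 / (1 + [H⁺]/K1 + K2/[H⁺]) = 1 / (1 + 10^-2.33 + 10^-0.76)
   = 1 / (1 + 0.0046774 + 0.17378) = 1/1.1785 = 0.8486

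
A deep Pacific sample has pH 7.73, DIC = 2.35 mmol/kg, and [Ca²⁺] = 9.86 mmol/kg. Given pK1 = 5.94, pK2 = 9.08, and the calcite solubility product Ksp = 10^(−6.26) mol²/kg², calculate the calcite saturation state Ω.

α₂ = 1 / (1 + [H⁺]/K2 + [H⁺]²/(K1K2)) = 1 / (1 + 10^+1.35 + 10^-0.44)
   = 1 / (1 + 22.387 + 0.36308) = 1/23.750 = 0.04210
[CO3²⁻] = α₂ × DIC = 0.04210 × 2.35 = 0.09895 mmol/kg
Ksp = 10^(−6.26) = 5.495×10^-7
Ω = [Ca²⁺][CO3²⁻]/Ksp = (9.86×10^-3)(9.895×10^-5) / 5.495×10^-7 = 1.78

Ω = 1.78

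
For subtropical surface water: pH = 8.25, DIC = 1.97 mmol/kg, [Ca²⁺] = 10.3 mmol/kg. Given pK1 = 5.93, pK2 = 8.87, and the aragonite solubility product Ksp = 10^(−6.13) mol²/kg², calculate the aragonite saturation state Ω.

α₂ = 1 / (1 + [H⁺]/K2 + [H⁺]²/(K1K2)) = 1 / (1 + 10^+0.62 + 10^-1.70)
   = 1 / (1 + 4.1687 + 0.019953) = 1/5.1886 = 0.1927
[CO3²⁻] = α₂ × DIC = 0.1927 × 1.97 = 0.3797 mmol/kg
Ksp = 10^(−6.13) = 7.413×10^-7
Ω = [Ca²⁺][CO3²⁻]/Ksp = (10.3×10^-3)(3.797×10^-4) / 7.413×10^-7 = 5.28

Ω = 5.28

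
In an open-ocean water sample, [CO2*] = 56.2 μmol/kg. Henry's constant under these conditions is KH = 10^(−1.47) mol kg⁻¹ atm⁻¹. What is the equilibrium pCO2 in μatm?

KH = 10^(−1.47) = 3.388×10^-2 mol kg⁻¹ atm⁻¹
pCO2 = [CO2*]/KH = 56.2×10^-6 / 3.388×10^-2 = 1.66×10^-3 atm = 1660 μatm

pCO2 = 1660 μatm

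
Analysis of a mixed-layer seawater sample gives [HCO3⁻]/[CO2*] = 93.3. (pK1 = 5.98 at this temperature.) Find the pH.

From K1 = [H⁺][HCO3⁻]/[CO2*]:  pH = pK1 + log₁₀([HCO3⁻]/[CO2*])
log₁₀(93.3) = +1.970
pH = 5.98 + (+1.970) = 7.95

pH = 7.95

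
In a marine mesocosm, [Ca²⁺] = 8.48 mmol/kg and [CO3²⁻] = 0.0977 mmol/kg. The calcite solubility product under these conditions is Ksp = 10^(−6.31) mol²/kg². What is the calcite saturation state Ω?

Ω = 1.69

Ksp = 10^(−6.31) = 4.898×10^-7
Ω = [Ca²⁺][CO3²⁻]/Ksp = (8.48×10^-3)(0.0977×10^-3) / 4.898×10^-7 = 1.69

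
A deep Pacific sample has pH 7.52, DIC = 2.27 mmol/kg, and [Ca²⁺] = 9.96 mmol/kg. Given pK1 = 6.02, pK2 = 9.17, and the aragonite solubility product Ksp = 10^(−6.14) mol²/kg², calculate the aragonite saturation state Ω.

α₂ = 1 / (1 + [H⁺]/K2 + [H⁺]²/(K1K2)) = 1 / (1 + 10^+1.65 + 10^+0.15)
   = 1 / (1 + 44.668 + 1.4125) = 1/47.081 = 0.02124
[CO3²⁻] = α₂ × DIC = 0.02124 × 2.27 = 0.04821 mmol/kg
Ksp = 10^(−6.14) = 7.244×10^-7
Ω = [Ca²⁺][CO3²⁻]/Ksp = (9.96×10^-3)(4.821×10^-5) / 7.244×10^-7 = 0.663

Ω = 0.663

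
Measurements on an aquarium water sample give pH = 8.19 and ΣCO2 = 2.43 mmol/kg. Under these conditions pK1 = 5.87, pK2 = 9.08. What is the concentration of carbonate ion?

[CO3²⁻] = 0.276 mmol/kg

α₂ = 1 / (1 + [H⁺]/K2 + [H⁺]²/(K1K2)) = 1 / (1 + 10^+0.89 + 10^-1.43)
   = 1 / (1 + 7.7625 + 0.037154) = 1/8.7996 = 0.1136
[CO3²⁻] = α₂ × DIC = 0.1136 × 2.43 = 0.276 mmol/kg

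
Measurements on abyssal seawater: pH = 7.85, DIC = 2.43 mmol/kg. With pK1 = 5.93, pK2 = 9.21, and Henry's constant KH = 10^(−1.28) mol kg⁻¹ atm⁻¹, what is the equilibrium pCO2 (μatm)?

α₀ = 1 / (1 + K1/[H⁺] + K1K2/[H⁺]²) = 1 / (1 + 10^+1.92 + 10^+0.56)
   = 1 / (1 + 83.176 + 3.6308) = 1/87.807 = 0.01139
[CO2*] = α₀ × DIC = 0.01139 × 2.43 = 0.02767 mmol/kg
pCO2 = [CO2*]/KH = 2.767×10^-5 / 5.248×10^-2 = 527 μatm

pCO2 = 527 μatm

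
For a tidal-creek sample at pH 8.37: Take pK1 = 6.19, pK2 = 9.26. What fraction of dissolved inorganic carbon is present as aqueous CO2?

α₀ = 0.00582

α₀ = 1 / (1 + K1/[H⁺] + K1K2/[H⁺]²) = 1 / (1 + 10^+2.18 + 10^+1.29)
   = 1 / (1 + 151.36 + 19.498) = 1/171.85 = 0.005819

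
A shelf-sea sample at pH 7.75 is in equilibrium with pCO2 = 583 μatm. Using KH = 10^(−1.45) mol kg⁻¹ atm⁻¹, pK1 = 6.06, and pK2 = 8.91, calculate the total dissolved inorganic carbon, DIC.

DIC = 1.10 mmol/kg

[CO2*] = KH · pCO2 = 10^(−1.45) × 583×10^-6 = 2.069×10^-5 mol/kg
α₀ = 1/(1 + K1/[H⁺] + K1K2/[H⁺]²) = 1/(1 + 10^+1.69 + 10^+0.53) = 0.01874
DIC = [CO2*]/α₀ = 2.069×10^-5 / 0.01874 = 1.10 mmol/kg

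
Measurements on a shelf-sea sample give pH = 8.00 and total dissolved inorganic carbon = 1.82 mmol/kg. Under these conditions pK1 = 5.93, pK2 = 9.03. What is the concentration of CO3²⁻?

α₂ = 1 / (1 + [H⁺]/K2 + [H⁺]²/(K1K2)) = 1 / (1 + 10^+1.03 + 10^-1.04)
   = 1 / (1 + 10.715 + 0.091201) = 1/11.806 = 0.08470
[CO3²⁻] = α₂ × DIC = 0.08470 × 1.82 = 0.154 mmol/kg

[CO3²⁻] = 0.154 mmol/kg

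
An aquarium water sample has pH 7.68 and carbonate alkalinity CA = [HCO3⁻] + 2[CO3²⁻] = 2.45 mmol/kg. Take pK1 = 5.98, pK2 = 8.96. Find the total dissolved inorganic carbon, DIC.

DIC = 2.38 mmol/kg

CA = [HCO3⁻] + 2[CO3²⁻] = (α₁ + 2α₂)·DIC
At pH 7.68: [H⁺]/K1 = 10^-1.70 = 0.019953, K2/[H⁺] = 10^-1.28 = 0.052481
α₁ = 1/(1 + 0.019953 + 0.052481) = 1/1.0724 = 0.9325; α₂ = α₁·K2/[H⁺] = 0.04894
α₁ + 2α₂ = 1.0303
DIC = CA / (α₁ + 2α₂) = 2.45 / 1.0303 = 2.38 mmol/kg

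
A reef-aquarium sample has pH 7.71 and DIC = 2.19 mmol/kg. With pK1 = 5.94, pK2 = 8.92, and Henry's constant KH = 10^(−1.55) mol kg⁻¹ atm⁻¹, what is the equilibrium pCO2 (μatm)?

α₀ = 1 / (1 + K1/[H⁺] + K1K2/[H⁺]²) = 1 / (1 + 10^+1.77 + 10^+0.56)
   = 1 / (1 + 58.884 + 3.6308) = 1/63.515 = 0.01574
[CO2*] = α₀ × DIC = 0.01574 × 2.19 = 0.03448 mmol/kg
pCO2 = [CO2*]/KH = 3.448×10^-5 / 2.818×10^-2 = 1220 μatm

pCO2 = 1220 μatm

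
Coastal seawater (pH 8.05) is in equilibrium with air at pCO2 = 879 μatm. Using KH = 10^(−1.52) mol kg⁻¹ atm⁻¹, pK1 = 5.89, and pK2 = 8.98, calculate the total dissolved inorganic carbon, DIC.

DIC = 4.31 mmol/kg

[CO2*] = KH · pCO2 = 10^(−1.52) × 879×10^-6 = 2.655×10^-5 mol/kg
α₀ = 1/(1 + K1/[H⁺] + K1K2/[H⁺]²) = 1/(1 + 10^+2.16 + 10^+1.23) = 0.006153
DIC = [CO2*]/α₀ = 2.655×10^-5 / 0.006153 = 4.31 mmol/kg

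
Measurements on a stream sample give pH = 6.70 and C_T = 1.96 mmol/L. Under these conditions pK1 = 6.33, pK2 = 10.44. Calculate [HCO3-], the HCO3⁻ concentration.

[HCO3⁻] = 1.37 mmol/L

α₁ = 1 / (1 + [H⁺]/K1 + K2/[H⁺]) = 1 / (1 + 10^-0.37 + 10^-3.74)
   = 1 / (1 + 0.42658 + 0.00018197) = 1/1.4268 = 0.7009
[HCO3⁻] = α₁ × DIC = 0.7009 × 1.96 = 1.37 mmol/L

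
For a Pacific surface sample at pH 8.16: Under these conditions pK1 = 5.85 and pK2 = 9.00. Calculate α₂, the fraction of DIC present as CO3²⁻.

α₂ = 1 / (1 + [H⁺]/K2 + [H⁺]²/(K1K2)) = 1 / (1 + 10^+0.84 + 10^-1.47)
   = 1 / (1 + 6.9183 + 0.033884) = 1/7.9522 = 0.1258

α₂ = 0.126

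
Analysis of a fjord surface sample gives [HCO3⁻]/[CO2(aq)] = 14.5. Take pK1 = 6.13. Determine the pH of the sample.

From K1 = [H⁺][HCO3⁻]/[CO2(aq)]:  pH = pK1 + log₁₀([HCO3⁻]/[CO2(aq)])
log₁₀(14.5) = +1.161
pH = 6.13 + (+1.161) = 7.29

pH = 7.29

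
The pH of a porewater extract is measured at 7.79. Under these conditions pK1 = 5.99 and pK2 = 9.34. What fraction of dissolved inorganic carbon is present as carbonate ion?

α₂ = 1 / (1 + [H⁺]/K2 + [H⁺]²/(K1K2)) = 1 / (1 + 10^+1.55 + 10^-0.25)
   = 1 / (1 + 35.481 + 0.56234) = 1/37.044 = 0.02700

α₂ = 0.0270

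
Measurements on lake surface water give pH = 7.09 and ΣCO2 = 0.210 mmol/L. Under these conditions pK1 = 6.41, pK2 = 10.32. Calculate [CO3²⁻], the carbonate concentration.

[CO3²⁻] = 0.102 μmol/L

α₂ = 1 / (1 + [H⁺]/K2 + [H⁺]²/(K1K2)) = 1 / (1 + 10^+3.23 + 10^+2.55)
   = 1 / (1 + 1698.2 + 354.81) = 1/2054.1 = 0.0004868
[CO3²⁻] = α₂ × DIC = 0.0004868 × 0.210 = 0.000102 mmol/L = 0.102 μmol/L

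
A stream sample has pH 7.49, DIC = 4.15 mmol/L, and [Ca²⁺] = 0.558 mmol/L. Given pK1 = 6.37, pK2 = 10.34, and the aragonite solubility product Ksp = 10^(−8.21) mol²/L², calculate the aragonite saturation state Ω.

Ω = 0.492

α₂ = 1 / (1 + [H⁺]/K2 + [H⁺]²/(K1K2)) = 1 / (1 + 10^+2.85 + 10^+1.73)
   = 1 / (1 + 707.95 + 53.703) = 1/762.65 = 0.001311
[CO3²⁻] = α₂ × DIC = 0.001311 × 4.15 = 0.005442 mmol/L = 5.442 μmol/L
Ksp = 10^(−8.21) = 6.166×10^-9
Ω = [Ca²⁺][CO3²⁻]/Ksp = (0.558×10^-3)(5.442×10^-6) / 6.166×10^-9 = 0.492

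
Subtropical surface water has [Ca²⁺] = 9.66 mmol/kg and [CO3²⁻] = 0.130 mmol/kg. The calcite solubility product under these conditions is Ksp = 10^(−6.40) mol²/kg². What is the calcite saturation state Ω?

Ksp = 10^(−6.40) = 3.981×10^-7
Ω = [Ca²⁺][CO3²⁻]/Ksp = (9.66×10^-3)(0.130×10^-3) / 3.981×10^-7 = 3.15

Ω = 3.15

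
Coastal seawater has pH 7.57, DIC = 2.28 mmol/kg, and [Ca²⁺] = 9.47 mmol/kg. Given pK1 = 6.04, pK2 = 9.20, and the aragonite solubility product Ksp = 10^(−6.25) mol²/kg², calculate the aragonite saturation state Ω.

α₂ = 1 / (1 + [H⁺]/K2 + [H⁺]²/(K1K2)) = 1 / (1 + 10^+1.63 + 10^+0.10)
   = 1 / (1 + 42.658 + 1.2589) = 1/44.917 = 0.02226
[CO3²⁻] = α₂ × DIC = 0.02226 × 2.28 = 0.05076 mmol/kg
Ksp = 10^(−6.25) = 5.623×10^-7
Ω = [Ca²⁺][CO3²⁻]/Ksp = (9.47×10^-3)(5.076×10^-5) / 5.623×10^-7 = 0.855

Ω = 0.855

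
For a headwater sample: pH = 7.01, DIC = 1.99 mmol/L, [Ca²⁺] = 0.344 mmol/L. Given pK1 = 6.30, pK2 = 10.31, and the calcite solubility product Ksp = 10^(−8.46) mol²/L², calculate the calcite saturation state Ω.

α₂ = 1 / (1 + [H⁺]/K2 + [H⁺]²/(K1K2)) = 1 / (1 + 10^+3.30 + 10^+2.59)
   = 1 / (1 + 1995.3 + 389.05) = 1/2385.3 = 0.0004192
[CO3²⁻] = α₂ × DIC = 0.0004192 × 1.99 = 0.0008343 mmol/L = 0.8343 μmol/L
Ksp = 10^(−8.46) = 3.467×10^-9
Ω = [Ca²⁺][CO3²⁻]/Ksp = (0.344×10^-3)(8.343×10^-7) / 3.467×10^-9 = 0.0828

Ω = 0.0828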